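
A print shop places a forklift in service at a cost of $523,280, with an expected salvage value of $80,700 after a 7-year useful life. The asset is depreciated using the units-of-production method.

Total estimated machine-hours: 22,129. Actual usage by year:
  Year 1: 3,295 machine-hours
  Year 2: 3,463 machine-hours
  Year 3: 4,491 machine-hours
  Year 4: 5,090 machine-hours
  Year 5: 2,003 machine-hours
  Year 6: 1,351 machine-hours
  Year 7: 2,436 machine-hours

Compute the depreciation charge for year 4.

Depreciable base = $523,280 − $80,700 = $442,580.
Rate = $442,580 / 22,129 machine-hours = $20 per machine-hour.
Year 1: 3,295 × $20 = $65,900. Book value $457,380.
Year 2: 3,463 × $20 = $69,260. Book value $388,120.
Year 3: 4,491 × $20 = $89,820. Book value $298,300.
Year 4: 5,090 × $20 = $101,800. Book value $196,500.

$101,800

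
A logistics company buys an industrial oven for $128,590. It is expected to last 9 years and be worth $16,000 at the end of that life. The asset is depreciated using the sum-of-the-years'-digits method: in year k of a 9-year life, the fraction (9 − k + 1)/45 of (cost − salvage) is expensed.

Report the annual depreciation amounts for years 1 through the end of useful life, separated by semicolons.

$22,518; $20,016; $17,514; $15,012; $12,510; $10,008; $7,506; $5,004; $2,502

Depreciable base = $128,590 − $16,000 = $112,590.
Sum of the years' digits = 9+8+7+6+5+4+3+2+1 = 45.
Year 1: $112,590 × 9/45 = $22,518. Book value $106,072.
Year 2: $112,590 × 8/45 = $20,016. Book value $86,056.
Year 3: $112,590 × 7/45 = $17,514. Book value $68,542.
Year 4: $112,590 × 6/45 = $15,012. Book value $53,530.
Year 5: $112,590 × 5/45 = $12,510. Book value $41,020.
Year 6: $112,590 × 4/45 = $10,008. Book value $31,012.
Year 7: $112,590 × 3/45 = $7,506. Book value $23,506.
Year 8: $112,590 × 2/45 = $5,004. Book value $18,502.
Year 9: $112,590 × 1/45 = $2,502. Book value $16,000.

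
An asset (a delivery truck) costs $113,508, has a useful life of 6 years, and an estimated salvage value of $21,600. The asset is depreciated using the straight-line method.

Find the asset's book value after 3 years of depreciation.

Depreciable base = $113,508 − $21,600 = $91,908.
Annual expense = $91,908 / 6 = $15,318.
End of year 1: book value $98,190.
End of year 2: book value $82,872.
End of year 3: book value $67,554.

$67,554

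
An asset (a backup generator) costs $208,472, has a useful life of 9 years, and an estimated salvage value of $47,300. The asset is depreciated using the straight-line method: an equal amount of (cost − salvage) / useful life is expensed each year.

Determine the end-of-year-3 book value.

Depreciable base = $208,472 − $47,300 = $161,172.
Annual expense = $161,172 / 9 = $17,908.
End of year 1: book value $190,564.
End of year 2: book value $172,656.
End of year 3: book value $154,748.

$154,748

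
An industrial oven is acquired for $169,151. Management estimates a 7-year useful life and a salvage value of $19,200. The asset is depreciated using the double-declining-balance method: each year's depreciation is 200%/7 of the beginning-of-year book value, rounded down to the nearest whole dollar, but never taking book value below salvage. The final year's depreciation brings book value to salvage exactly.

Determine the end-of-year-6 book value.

Depreciable base = $169,151 − $19,200 = $149,951.
Year 1: ⌊$169,151 × 200%/7⌋ = $48,328. Book value $120,823.
Year 2: ⌊$120,823 × 200%/7⌋ = $34,520. Book value $86,303.
Year 3: ⌊$86,303 × 200%/7⌋ = $24,658. Book value $61,645.
Year 4: ⌊$61,645 × 200%/7⌋ = $17,612. Book value $44,033.
Year 5: ⌊$44,033 × 200%/7⌋ = $12,580. Book value $31,453.
Year 6: ⌊$31,453 × 200%/7⌋ = $8,986. Book value $22,467.

$22,467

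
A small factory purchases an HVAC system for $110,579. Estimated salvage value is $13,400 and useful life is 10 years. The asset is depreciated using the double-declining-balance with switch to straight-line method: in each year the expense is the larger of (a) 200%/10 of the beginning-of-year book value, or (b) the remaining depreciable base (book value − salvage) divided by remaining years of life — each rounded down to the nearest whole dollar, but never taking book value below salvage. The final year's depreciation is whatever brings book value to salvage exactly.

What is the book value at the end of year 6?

$28,989

Depreciable base = $110,579 − $13,400 = $97,179.
Year 1: DB = ⌊$110,579 × 200%/10⌋ = $22,115; SL = ⌊$97,179/10⌋ = $9,717 → take DB $22,115. Book value $88,464.
Year 2: DB = ⌊$88,464 × 200%/10⌋ = $17,692; SL = ⌊$75,064/9⌋ = $8,340 → take DB $17,692. Book value $70,772.
Year 3: DB = ⌊$70,772 × 200%/10⌋ = $14,154; SL = ⌊$57,372/8⌋ = $7,171 → take DB $14,154. Book value $56,618.
Year 4: DB = ⌊$56,618 × 200%/10⌋ = $11,323; SL = ⌊$43,218/7⌋ = $6,174 → take DB $11,323. Book value $45,295.
Year 5: DB = ⌊$45,295 × 200%/10⌋ = $9,059; SL = ⌊$31,895/6⌋ = $5,315 → take DB $9,059. Book value $36,236.
Year 6: DB = ⌊$36,236 × 200%/10⌋ = $7,247; SL = ⌊$22,836/5⌋ = $4,567 → take DB $7,247. Book value $28,989.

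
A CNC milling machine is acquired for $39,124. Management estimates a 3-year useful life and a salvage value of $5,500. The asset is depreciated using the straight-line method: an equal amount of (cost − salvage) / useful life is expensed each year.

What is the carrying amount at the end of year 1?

Depreciable base = $39,124 − $5,500 = $33,624.
Annual expense = $33,624 / 3 = $11,208.
End of year 1: book value $27,916.

$27,916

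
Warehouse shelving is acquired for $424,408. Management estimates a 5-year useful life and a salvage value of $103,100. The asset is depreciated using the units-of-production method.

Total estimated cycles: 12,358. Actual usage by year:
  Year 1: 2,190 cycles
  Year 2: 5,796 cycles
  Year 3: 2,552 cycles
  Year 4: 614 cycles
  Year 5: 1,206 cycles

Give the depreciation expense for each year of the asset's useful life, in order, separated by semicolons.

Depreciable base = $424,408 − $103,100 = $321,308.
Rate = $321,308 / 12,358 cycles = $26 per cycle.
Year 1: 2,190 × $26 = $56,940. Book value $367,468.
Year 2: 5,796 × $26 = $150,696. Book value $216,772.
Year 3: 2,552 × $26 = $66,352. Book value $150,420.
Year 4: 614 × $26 = $15,964. Book value $134,456.
Year 5: 1,206 × $26 = $31,356. Book value $103,100.

$56,940; $150,696; $66,352; $15,964; $31,356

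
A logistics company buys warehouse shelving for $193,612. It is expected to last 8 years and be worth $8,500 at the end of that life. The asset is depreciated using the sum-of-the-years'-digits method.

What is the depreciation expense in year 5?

Depreciable base = $193,612 − $8,500 = $185,112.
Sum of the years' digits = 8+7+6+5+4+3+2+1 = 36.
Year 1: $185,112 × 8/36 = $41,136. Book value $152,476.
Year 2: $185,112 × 7/36 = $35,994. Book value $116,482.
Year 3: $185,112 × 6/36 = $30,852. Book value $85,630.
Year 4: $185,112 × 5/36 = $25,710. Book value $59,920.
Year 5: $185,112 × 4/36 = $20,568. Book value $39,352.

$20,568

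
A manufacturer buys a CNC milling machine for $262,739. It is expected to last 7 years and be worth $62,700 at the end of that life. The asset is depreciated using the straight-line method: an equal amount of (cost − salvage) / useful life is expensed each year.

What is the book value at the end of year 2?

$205,585

Depreciable base = $262,739 − $62,700 = $200,039.
Annual expense = $200,039 / 7 = $28,577.
End of year 1: book value $234,162.
End of year 2: book value $205,585.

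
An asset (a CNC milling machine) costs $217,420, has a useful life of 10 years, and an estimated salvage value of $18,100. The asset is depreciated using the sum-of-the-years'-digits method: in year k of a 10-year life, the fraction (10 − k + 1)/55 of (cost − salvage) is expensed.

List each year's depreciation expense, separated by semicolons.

$36,240; $32,616; $28,992; $25,368; $21,744; $18,120; $14,496; $10,872; $7,248; $3,624

Depreciable base = $217,420 − $18,100 = $199,320.
Sum of the years' digits = 10+9+8+7+6+5+4+3+2+1 = 55.
Year 1: $199,320 × 10/55 = $36,240. Book value $181,180.
Year 2: $199,320 × 9/55 = $32,616. Book value $148,564.
Year 3: $199,320 × 8/55 = $28,992. Book value $119,572.
Year 4: $199,320 × 7/55 = $25,368. Book value $94,204.
Year 5: $199,320 × 6/55 = $21,744. Book value $72,460.
Year 6: $199,320 × 5/55 = $18,120. Book value $54,340.
Year 7: $199,320 × 4/55 = $14,496. Book value $39,844.
Year 8: $199,320 × 3/55 = $10,872. Book value $28,972.
Year 9: $199,320 × 2/55 = $7,248. Book value $21,724.
Year 10: $199,320 × 1/55 = $3,624. Book value $18,100.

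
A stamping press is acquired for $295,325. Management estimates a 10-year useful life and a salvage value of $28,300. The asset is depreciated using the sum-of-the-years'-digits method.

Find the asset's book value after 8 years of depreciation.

Depreciable base = $295,325 − $28,300 = $267,025.
Sum of the years' digits = 10+9+8+7+6+5+4+3+2+1 = 55.
Year 1: $267,025 × 10/55 = $48,550. Book value $246,775.
Year 2: $267,025 × 9/55 = $43,695. Book value $203,080.
Year 3: $267,025 × 8/55 = $38,840. Book value $164,240.
Year 4: $267,025 × 7/55 = $33,985. Book value $130,255.
Year 5: $267,025 × 6/55 = $29,130. Book value $101,125.
Year 6: $267,025 × 5/55 = $24,275. Book value $76,850.
Year 7: $267,025 × 4/55 = $19,420. Book value $57,430.
Year 8: $267,025 × 3/55 = $14,565. Book value $42,865.

$42,865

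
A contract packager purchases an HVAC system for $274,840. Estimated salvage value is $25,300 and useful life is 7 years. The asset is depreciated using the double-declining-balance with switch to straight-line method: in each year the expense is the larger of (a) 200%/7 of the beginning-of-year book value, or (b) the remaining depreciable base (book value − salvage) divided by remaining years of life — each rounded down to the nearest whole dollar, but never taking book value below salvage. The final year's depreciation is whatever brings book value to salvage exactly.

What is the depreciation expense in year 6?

Depreciable base = $274,840 − $25,300 = $249,540.
Year 1: DB = ⌊$274,840 × 200%/7⌋ = $78,525; SL = ⌊$249,540/7⌋ = $35,648 → take DB $78,525. Book value $196,315.
Year 2: DB = ⌊$196,315 × 200%/7⌋ = $56,090; SL = ⌊$171,015/6⌋ = $28,502 → take DB $56,090. Book value $140,225.
Year 3: DB = ⌊$140,225 × 200%/7⌋ = $40,064; SL = ⌊$114,925/5⌋ = $22,985 → take DB $40,064. Book value $100,161.
Year 4: DB = ⌊$100,161 × 200%/7⌋ = $28,617; SL = ⌊$74,861/4⌋ = $18,715 → take DB $28,617. Book value $71,544.
Year 5: DB = ⌊$71,544 × 200%/7⌋ = $20,441; SL = ⌊$46,244/3⌋ = $15,414 → take DB $20,441. Book value $51,103.
Year 6: DB = ⌊$51,103 × 200%/7⌋ = $14,600; SL = ⌊$25,803/2⌋ = $12,901 → take DB $14,600. Book value $36,503.

$14,600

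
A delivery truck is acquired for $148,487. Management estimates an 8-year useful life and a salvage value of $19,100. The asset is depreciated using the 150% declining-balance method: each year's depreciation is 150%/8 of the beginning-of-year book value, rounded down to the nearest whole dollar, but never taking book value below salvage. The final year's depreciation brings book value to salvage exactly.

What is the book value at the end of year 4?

Depreciable base = $148,487 − $19,100 = $129,387.
Year 1: ⌊$148,487 × 150%/8⌋ = $27,841. Book value $120,646.
Year 2: ⌊$120,646 × 150%/8⌋ = $22,621. Book value $98,025.
Year 3: ⌊$98,025 × 150%/8⌋ = $18,379. Book value $79,646.
Year 4: ⌊$79,646 × 150%/8⌋ = $14,933. Book value $64,713.

$64,713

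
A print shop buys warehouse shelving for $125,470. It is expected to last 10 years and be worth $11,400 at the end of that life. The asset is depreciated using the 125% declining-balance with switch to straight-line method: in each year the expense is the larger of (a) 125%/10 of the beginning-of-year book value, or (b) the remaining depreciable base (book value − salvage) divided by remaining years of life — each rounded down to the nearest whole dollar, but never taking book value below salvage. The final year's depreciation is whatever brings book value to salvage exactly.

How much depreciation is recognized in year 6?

Depreciable base = $125,470 − $11,400 = $114,070.
Year 1: DB = ⌊$125,470 × 125%/10⌋ = $15,683; SL = ⌊$114,070/10⌋ = $11,407 → take DB $15,683. Book value $109,787.
Year 2: DB = ⌊$109,787 × 125%/10⌋ = $13,723; SL = ⌊$98,387/9⌋ = $10,931 → take DB $13,723. Book value $96,064.
Year 3: DB = ⌊$96,064 × 125%/10⌋ = $12,008; SL = ⌊$84,664/8⌋ = $10,583 → take DB $12,008. Book value $84,056.
Year 4: DB = ⌊$84,056 × 125%/10⌋ = $10,507; SL = ⌊$72,656/7⌋ = $10,379 → take DB $10,507. Book value $73,549.
Year 5: DB = ⌊$73,549 × 125%/10⌋ = $9,193; SL = ⌊$62,149/6⌋ = $10,358 → take SL $10,358. Book value $63,191.
Year 6: DB = ⌊$63,191 × 125%/10⌋ = $7,898; SL = ⌊$51,791/5⌋ = $10,358 → take SL $10,358. Book value $52,833.

$10,358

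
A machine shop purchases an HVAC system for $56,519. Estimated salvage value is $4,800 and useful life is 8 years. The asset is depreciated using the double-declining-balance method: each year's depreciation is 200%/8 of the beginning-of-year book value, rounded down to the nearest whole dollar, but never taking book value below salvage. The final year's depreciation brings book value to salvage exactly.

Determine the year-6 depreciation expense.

Depreciable base = $56,519 − $4,800 = $51,719.
Year 1: ⌊$56,519 × 200%/8⌋ = $14,129. Book value $42,390.
Year 2: ⌊$42,390 × 200%/8⌋ = $10,597. Book value $31,793.
Year 3: ⌊$31,793 × 200%/8⌋ = $7,948. Book value $23,845.
Year 4: ⌊$23,845 × 200%/8⌋ = $5,961. Book value $17,884.
Year 5: ⌊$17,884 × 200%/8⌋ = $4,471. Book value $13,413.
Year 6: ⌊$13,413 × 200%/8⌋ = $3,353. Book value $10,060.

$3,353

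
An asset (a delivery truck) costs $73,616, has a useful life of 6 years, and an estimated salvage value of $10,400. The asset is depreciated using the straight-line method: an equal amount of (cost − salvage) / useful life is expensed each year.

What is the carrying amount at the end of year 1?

$63,080

Depreciable base = $73,616 − $10,400 = $63,216.
Annual expense = $63,216 / 6 = $10,536.
End of year 1: book value $63,080.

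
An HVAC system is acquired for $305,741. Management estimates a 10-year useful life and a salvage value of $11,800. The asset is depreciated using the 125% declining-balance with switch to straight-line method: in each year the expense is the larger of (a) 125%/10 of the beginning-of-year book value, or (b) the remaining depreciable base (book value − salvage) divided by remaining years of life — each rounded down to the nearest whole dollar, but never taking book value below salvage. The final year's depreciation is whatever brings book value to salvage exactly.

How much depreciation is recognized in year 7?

$27,575

Depreciable base = $305,741 − $11,800 = $293,941.
Year 1: DB = ⌊$305,741 × 125%/10⌋ = $38,217; SL = ⌊$293,941/10⌋ = $29,394 → take DB $38,217. Book value $267,524.
Year 2: DB = ⌊$267,524 × 125%/10⌋ = $33,440; SL = ⌊$255,724/9⌋ = $28,413 → take DB $33,440. Book value $234,084.
Year 3: DB = ⌊$234,084 × 125%/10⌋ = $29,260; SL = ⌊$222,284/8⌋ = $27,785 → take DB $29,260. Book value $204,824.
Year 4: DB = ⌊$204,824 × 125%/10⌋ = $25,603; SL = ⌊$193,024/7⌋ = $27,574 → take SL $27,574. Book value $177,250.
Year 5: DB = ⌊$177,250 × 125%/10⌋ = $22,156; SL = ⌊$165,450/6⌋ = $27,575 → take SL $27,575. Book value $149,675.
Year 6: DB = ⌊$149,675 × 125%/10⌋ = $18,709; SL = ⌊$137,875/5⌋ = $27,575 → take SL $27,575. Book value $122,100.
Year 7: DB = ⌊$122,100 × 125%/10⌋ = $15,262; SL = ⌊$110,300/4⌋ = $27,575 → take SL $27,575. Book value $94,525.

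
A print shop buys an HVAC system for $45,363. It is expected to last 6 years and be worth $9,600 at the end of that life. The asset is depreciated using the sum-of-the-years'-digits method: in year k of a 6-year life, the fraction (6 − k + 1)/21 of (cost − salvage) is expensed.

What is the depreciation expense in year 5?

Depreciable base = $45,363 − $9,600 = $35,763.
Sum of the years' digits = 6+5+4+3+2+1 = 21.
Year 1: $35,763 × 6/21 = $10,218. Book value $35,145.
Year 2: $35,763 × 5/21 = $8,515. Book value $26,630.
Year 3: $35,763 × 4/21 = $6,812. Book value $19,818.
Year 4: $35,763 × 3/21 = $5,109. Book value $14,709.
Year 5: $35,763 × 2/21 = $3,406. Book value $11,303.

$3,406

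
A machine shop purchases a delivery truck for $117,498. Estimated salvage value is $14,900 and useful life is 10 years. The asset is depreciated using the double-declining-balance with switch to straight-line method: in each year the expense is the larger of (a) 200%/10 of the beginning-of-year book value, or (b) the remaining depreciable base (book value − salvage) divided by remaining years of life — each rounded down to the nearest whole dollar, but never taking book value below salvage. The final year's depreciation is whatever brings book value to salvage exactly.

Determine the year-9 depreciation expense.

$3,943

Depreciable base = $117,498 − $14,900 = $102,598.
Year 1: DB = ⌊$117,498 × 200%/10⌋ = $23,499; SL = ⌊$102,598/10⌋ = $10,259 → take DB $23,499. Book value $93,999.
Year 2: DB = ⌊$93,999 × 200%/10⌋ = $18,799; SL = ⌊$79,099/9⌋ = $8,788 → take DB $18,799. Book value $75,200.
Year 3: DB = ⌊$75,200 × 200%/10⌋ = $15,040; SL = ⌊$60,300/8⌋ = $7,537 → take DB $15,040. Book value $60,160.
Year 4: DB = ⌊$60,160 × 200%/10⌋ = $12,032; SL = ⌊$45,260/7⌋ = $6,465 → take DB $12,032. Book value $48,128.
Year 5: DB = ⌊$48,128 × 200%/10⌋ = $9,625; SL = ⌊$33,228/6⌋ = $5,538 → take DB $9,625. Book value $38,503.
Year 6: DB = ⌊$38,503 × 200%/10⌋ = $7,700; SL = ⌊$23,603/5⌋ = $4,720 → take DB $7,700. Book value $30,803.
Year 7: DB = ⌊$30,803 × 200%/10⌋ = $6,160; SL = ⌊$15,903/4⌋ = $3,975 → take DB $6,160. Book value $24,643.
Year 8: DB = ⌊$24,643 × 200%/10⌋ = $4,928; SL = ⌊$9,743/3⌋ = $3,247 → take DB $4,928. Book value $19,715.
Year 9: DB = ⌊$19,715 × 200%/10⌋ = $3,943; SL = ⌊$4,815/2⌋ = $2,407 → take DB $3,943. Book value $15,772.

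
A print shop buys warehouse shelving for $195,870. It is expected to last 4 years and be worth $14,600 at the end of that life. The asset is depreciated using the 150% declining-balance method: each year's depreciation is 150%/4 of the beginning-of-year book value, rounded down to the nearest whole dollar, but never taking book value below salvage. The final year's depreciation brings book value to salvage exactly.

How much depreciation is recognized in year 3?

Depreciable base = $195,870 − $14,600 = $181,270.
Year 1: ⌊$195,870 × 150%/4⌋ = $73,451. Book value $122,419.
Year 2: ⌊$122,419 × 150%/4⌋ = $45,907. Book value $76,512.
Year 3: ⌊$76,512 × 150%/4⌋ = $28,692. Book value $47,820.

$28,692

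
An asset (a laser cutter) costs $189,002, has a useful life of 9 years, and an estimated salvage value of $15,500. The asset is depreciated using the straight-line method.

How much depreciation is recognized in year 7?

Depreciable base = $189,002 − $15,500 = $173,502.
Annual expense = $173,502 / 9 = $19,278.

$19,278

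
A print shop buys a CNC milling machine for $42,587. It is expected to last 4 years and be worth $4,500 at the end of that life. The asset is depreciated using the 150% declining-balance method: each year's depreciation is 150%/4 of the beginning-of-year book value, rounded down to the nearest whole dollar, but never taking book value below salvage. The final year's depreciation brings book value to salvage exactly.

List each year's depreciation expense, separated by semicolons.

$15,970; $9,981; $6,238; $5,898

Depreciable base = $42,587 − $4,500 = $38,087.
Year 1: ⌊$42,587 × 150%/4⌋ = $15,970. Book value $26,617.
Year 2: ⌊$26,617 × 150%/4⌋ = $9,981. Book value $16,636.
Year 3: ⌊$16,636 × 150%/4⌋ = $6,238. Book value $10,398.
Year 4 (final): $10,398 − $4,500 = $5,898. Book value $4,500.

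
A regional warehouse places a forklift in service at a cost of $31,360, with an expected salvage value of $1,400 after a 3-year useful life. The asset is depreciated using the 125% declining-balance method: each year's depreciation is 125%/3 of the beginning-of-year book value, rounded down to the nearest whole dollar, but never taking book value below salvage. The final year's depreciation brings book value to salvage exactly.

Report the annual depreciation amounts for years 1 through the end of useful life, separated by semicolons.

Depreciable base = $31,360 − $1,400 = $29,960.
Year 1: ⌊$31,360 × 125%/3⌋ = $13,066. Book value $18,294.
Year 2: ⌊$18,294 × 125%/3⌋ = $7,622. Book value $10,672.
Year 3 (final): $10,672 − $1,400 = $9,272. Book value $1,400.

$13,066; $7,622; $9,272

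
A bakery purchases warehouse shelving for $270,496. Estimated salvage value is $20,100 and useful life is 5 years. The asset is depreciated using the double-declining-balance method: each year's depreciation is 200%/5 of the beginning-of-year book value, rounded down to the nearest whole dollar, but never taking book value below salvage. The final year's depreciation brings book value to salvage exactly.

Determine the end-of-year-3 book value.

Depreciable base = $270,496 − $20,100 = $250,396.
Year 1: ⌊$270,496 × 200%/5⌋ = $108,198. Book value $162,298.
Year 2: ⌊$162,298 × 200%/5⌋ = $64,919. Book value $97,379.
Year 3: ⌊$97,379 × 200%/5⌋ = $38,951. Book value $58,428.

$58,428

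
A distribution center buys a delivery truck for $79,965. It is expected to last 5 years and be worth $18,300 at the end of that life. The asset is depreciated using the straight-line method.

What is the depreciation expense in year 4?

Depreciable base = $79,965 − $18,300 = $61,665.
Annual expense = $61,665 / 5 = $12,333.

$12,333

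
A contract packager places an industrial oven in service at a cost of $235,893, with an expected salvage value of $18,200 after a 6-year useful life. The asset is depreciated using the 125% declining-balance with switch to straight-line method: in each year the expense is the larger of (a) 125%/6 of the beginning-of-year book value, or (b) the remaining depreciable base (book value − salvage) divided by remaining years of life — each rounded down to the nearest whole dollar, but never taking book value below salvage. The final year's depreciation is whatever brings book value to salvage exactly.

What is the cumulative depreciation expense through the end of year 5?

Depreciable base = $235,893 − $18,200 = $217,693.
Year 1: DB = ⌊$235,893 × 125%/6⌋ = $49,144; SL = ⌊$217,693/6⌋ = $36,282 → take DB $49,144. Book value $186,749.
Year 2: DB = ⌊$186,749 × 125%/6⌋ = $38,906; SL = ⌊$168,549/5⌋ = $33,709 → take DB $38,906. Book value $147,843.
Year 3: DB = ⌊$147,843 × 125%/6⌋ = $30,800; SL = ⌊$129,643/4⌋ = $32,410 → take SL $32,410. Book value $115,433.
Year 4: DB = ⌊$115,433 × 125%/6⌋ = $24,048; SL = ⌊$97,233/3⌋ = $32,411 → take SL $32,411. Book value $83,022.
Year 5: DB = ⌊$83,022 × 125%/6⌋ = $17,296; SL = ⌊$64,822/2⌋ = $32,411 → take SL $32,411. Book value $50,611.
Accumulated through year 5 = $235,893 − $50,611 = $185,282.

$185,282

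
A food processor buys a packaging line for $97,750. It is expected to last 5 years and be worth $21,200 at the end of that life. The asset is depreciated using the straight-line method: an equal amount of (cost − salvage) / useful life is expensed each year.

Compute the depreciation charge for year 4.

Depreciable base = $97,750 − $21,200 = $76,550.
Annual expense = $76,550 / 5 = $15,310.

$15,310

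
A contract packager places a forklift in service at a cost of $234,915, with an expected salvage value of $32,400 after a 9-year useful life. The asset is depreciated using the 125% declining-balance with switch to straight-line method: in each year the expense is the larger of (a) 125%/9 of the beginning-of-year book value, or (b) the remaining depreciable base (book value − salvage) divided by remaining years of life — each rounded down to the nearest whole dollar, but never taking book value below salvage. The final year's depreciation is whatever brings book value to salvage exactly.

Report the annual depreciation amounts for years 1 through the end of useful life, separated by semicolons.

$32,627; $28,095; $24,193; $20,833; $19,353; $19,353; $19,353; $19,354; $19,354

Depreciable base = $234,915 − $32,400 = $202,515.
Year 1: DB = ⌊$234,915 × 125%/9⌋ = $32,627; SL = ⌊$202,515/9⌋ = $22,501 → take DB $32,627. Book value $202,288.
Year 2: DB = ⌊$202,288 × 125%/9⌋ = $28,095; SL = ⌊$169,888/8⌋ = $21,236 → take DB $28,095. Book value $174,193.
Year 3: DB = ⌊$174,193 × 125%/9⌋ = $24,193; SL = ⌊$141,793/7⌋ = $20,256 → take DB $24,193. Book value $150,000.
Year 4: DB = ⌊$150,000 × 125%/9⌋ = $20,833; SL = ⌊$117,600/6⌋ = $19,600 → take DB $20,833. Book value $129,167.
Year 5: DB = ⌊$129,167 × 125%/9⌋ = $17,939; SL = ⌊$96,767/5⌋ = $19,353 → take SL $19,353. Book value $109,814.
Year 6: DB = ⌊$109,814 × 125%/9⌋ = $15,251; SL = ⌊$77,414/4⌋ = $19,353 → take SL $19,353. Book value $90,461.
Year 7: DB = ⌊$90,461 × 125%/9⌋ = $12,564; SL = ⌊$58,061/3⌋ = $19,353 → take SL $19,353. Book value $71,108.
Year 8: DB = ⌊$71,108 × 125%/9⌋ = $9,876; SL = ⌊$38,708/2⌋ = $19,354 → take SL $19,354. Book value $51,754.
Year 9 (final): $51,754 − $32,400 = $19,354. Book value $32,400.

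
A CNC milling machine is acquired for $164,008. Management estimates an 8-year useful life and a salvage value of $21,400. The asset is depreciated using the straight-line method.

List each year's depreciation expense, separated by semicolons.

Depreciable base = $164,008 − $21,400 = $142,608.
Annual expense = $142,608 / 8 = $17,826.
End of year 1: book value $146,182.
End of year 2: book value $128,356.
End of year 3: book value $110,530.
End of year 4: book value $92,704.
End of year 5: book value $74,878.
End of year 6: book value $57,052.
End of year 7: book value $39,226.
End of year 8: book value $21,400.

$17,826; $17,826; $17,826; $17,826; $17,826; $17,826; $17,826; $17,826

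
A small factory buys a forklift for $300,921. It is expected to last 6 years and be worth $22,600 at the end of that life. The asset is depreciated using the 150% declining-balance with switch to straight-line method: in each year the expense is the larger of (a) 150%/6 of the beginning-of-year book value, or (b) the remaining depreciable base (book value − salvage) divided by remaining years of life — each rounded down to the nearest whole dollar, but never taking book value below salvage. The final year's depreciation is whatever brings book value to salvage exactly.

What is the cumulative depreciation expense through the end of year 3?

Depreciable base = $300,921 − $22,600 = $278,321.
Year 1: DB = ⌊$300,921 × 150%/6⌋ = $75,230; SL = ⌊$278,321/6⌋ = $46,386 → take DB $75,230. Book value $225,691.
Year 2: DB = ⌊$225,691 × 150%/6⌋ = $56,422; SL = ⌊$203,091/5⌋ = $40,618 → take DB $56,422. Book value $169,269.
Year 3: DB = ⌊$169,269 × 150%/6⌋ = $42,317; SL = ⌊$146,669/4⌋ = $36,667 → take DB $42,317. Book value $126,952.
Accumulated through year 3 = $300,921 − $126,952 = $173,969.

$173,969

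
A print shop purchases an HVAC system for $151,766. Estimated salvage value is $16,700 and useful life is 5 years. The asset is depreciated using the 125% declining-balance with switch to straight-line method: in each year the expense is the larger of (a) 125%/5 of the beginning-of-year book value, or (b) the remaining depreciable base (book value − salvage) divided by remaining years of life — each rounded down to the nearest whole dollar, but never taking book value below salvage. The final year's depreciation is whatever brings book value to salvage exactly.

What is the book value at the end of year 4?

$39,590

Depreciable base = $151,766 − $16,700 = $135,066.
Year 1: DB = ⌊$151,766 × 125%/5⌋ = $37,941; SL = ⌊$135,066/5⌋ = $27,013 → take DB $37,941. Book value $113,825.
Year 2: DB = ⌊$113,825 × 125%/5⌋ = $28,456; SL = ⌊$97,125/4⌋ = $24,281 → take DB $28,456. Book value $85,369.
Year 3: DB = ⌊$85,369 × 125%/5⌋ = $21,342; SL = ⌊$68,669/3⌋ = $22,889 → take SL $22,889. Book value $62,480.
Year 4: DB = ⌊$62,480 × 125%/5⌋ = $15,620; SL = ⌊$45,780/2⌋ = $22,890 → take SL $22,890. Book value $39,590.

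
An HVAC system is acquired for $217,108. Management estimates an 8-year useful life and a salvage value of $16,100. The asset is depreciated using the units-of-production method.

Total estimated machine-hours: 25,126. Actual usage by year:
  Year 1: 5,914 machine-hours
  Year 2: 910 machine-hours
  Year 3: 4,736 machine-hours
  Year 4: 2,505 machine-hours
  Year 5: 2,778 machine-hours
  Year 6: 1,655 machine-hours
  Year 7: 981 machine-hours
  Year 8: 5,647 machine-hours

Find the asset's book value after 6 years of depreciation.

$69,124

Depreciable base = $217,108 − $16,100 = $201,008.
Rate = $201,008 / 25,126 machine-hours = $8 per machine-hour.
Year 1: 5,914 × $8 = $47,312. Book value $169,796.
Year 2: 910 × $8 = $7,280. Book value $162,516.
Year 3: 4,736 × $8 = $37,888. Book value $124,628.
Year 4: 2,505 × $8 = $20,040. Book value $104,588.
Year 5: 2,778 × $8 = $22,224. Book value $82,364.
Year 6: 1,655 × $8 = $13,240. Book value $69,124.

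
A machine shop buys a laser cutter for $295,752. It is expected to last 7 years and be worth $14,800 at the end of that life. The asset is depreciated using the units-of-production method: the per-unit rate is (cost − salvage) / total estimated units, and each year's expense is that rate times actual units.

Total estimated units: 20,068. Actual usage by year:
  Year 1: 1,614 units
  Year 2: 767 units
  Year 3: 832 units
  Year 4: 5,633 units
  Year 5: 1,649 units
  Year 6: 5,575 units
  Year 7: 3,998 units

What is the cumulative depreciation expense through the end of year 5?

Depreciable base = $295,752 − $14,800 = $280,952.
Rate = $280,952 / 20,068 units = $14 per unit.
Year 1: 1,614 × $14 = $22,596. Book value $273,156.
Year 2: 767 × $14 = $10,738. Book value $262,418.
Year 3: 832 × $14 = $11,648. Book value $250,770.
Year 4: 5,633 × $14 = $78,862. Book value $171,908.
Year 5: 1,649 × $14 = $23,086. Book value $148,822.
Accumulated through year 5 = $295,752 − $148,822 = $146,930.

$146,930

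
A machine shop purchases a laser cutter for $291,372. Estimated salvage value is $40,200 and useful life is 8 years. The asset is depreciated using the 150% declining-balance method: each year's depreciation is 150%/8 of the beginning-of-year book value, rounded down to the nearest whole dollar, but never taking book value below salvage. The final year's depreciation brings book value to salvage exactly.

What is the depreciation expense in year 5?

$23,809

Depreciable base = $291,372 − $40,200 = $251,172.
Year 1: ⌊$291,372 × 150%/8⌋ = $54,632. Book value $236,740.
Year 2: ⌊$236,740 × 150%/8⌋ = $44,388. Book value $192,352.
Year 3: ⌊$192,352 × 150%/8⌋ = $36,066. Book value $156,286.
Year 4: ⌊$156,286 × 150%/8⌋ = $29,303. Book value $126,983.
Year 5: ⌊$126,983 × 150%/8⌋ = $23,809. Book value $103,174.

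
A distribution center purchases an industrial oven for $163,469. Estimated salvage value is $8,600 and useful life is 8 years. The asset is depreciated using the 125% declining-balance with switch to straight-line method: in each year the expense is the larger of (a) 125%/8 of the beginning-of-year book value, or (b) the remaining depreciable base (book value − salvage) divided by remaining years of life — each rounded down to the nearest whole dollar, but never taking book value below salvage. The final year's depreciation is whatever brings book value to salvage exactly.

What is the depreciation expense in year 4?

$17,918

Depreciable base = $163,469 − $8,600 = $154,869.
Year 1: DB = ⌊$163,469 × 125%/8⌋ = $25,542; SL = ⌊$154,869/8⌋ = $19,358 → take DB $25,542. Book value $137,927.
Year 2: DB = ⌊$137,927 × 125%/8⌋ = $21,551; SL = ⌊$129,327/7⌋ = $18,475 → take DB $21,551. Book value $116,376.
Year 3: DB = ⌊$116,376 × 125%/8⌋ = $18,183; SL = ⌊$107,776/6⌋ = $17,962 → take DB $18,183. Book value $98,193.
Year 4: DB = ⌊$98,193 × 125%/8⌋ = $15,342; SL = ⌊$89,593/5⌋ = $17,918 → take SL $17,918. Book value $80,275.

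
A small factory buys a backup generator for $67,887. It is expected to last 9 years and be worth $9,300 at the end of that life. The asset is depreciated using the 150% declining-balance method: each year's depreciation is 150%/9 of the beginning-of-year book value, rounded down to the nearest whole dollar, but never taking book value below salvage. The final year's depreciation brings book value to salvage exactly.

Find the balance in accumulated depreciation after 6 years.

Depreciable base = $67,887 − $9,300 = $58,587.
Year 1: ⌊$67,887 × 150%/9⌋ = $11,314. Book value $56,573.
Year 2: ⌊$56,573 × 150%/9⌋ = $9,428. Book value $47,145.
Year 3: ⌊$47,145 × 150%/9⌋ = $7,857. Book value $39,288.
Year 4: ⌊$39,288 × 150%/9⌋ = $6,548. Book value $32,740.
Year 5: ⌊$32,740 × 150%/9⌋ = $5,456. Book value $27,284.
Year 6: ⌊$27,284 × 150%/9⌋ = $4,547. Book value $22,737.
Accumulated through year 6 = $67,887 − $22,737 = $45,150.

$45,150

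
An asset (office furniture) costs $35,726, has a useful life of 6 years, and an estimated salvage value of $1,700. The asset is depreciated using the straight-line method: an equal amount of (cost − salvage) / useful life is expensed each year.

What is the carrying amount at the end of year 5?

Depreciable base = $35,726 − $1,700 = $34,026.
Annual expense = $34,026 / 6 = $5,671.
End of year 1: book value $30,055.
End of year 2: book value $24,384.
End of year 3: book value $18,713.
End of year 4: book value $13,042.
End of year 5: book value $7,371.

$7,371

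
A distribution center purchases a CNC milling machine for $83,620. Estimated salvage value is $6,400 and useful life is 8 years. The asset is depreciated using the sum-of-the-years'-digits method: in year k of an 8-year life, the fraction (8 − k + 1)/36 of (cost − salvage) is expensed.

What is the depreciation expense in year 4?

$10,725

Depreciable base = $83,620 − $6,400 = $77,220.
Sum of the years' digits = 8+7+6+5+4+3+2+1 = 36.
Year 1: $77,220 × 8/36 = $17,160. Book value $66,460.
Year 2: $77,220 × 7/36 = $15,015. Book value $51,445.
Year 3: $77,220 × 6/36 = $12,870. Book value $38,575.
Year 4: $77,220 × 5/36 = $10,725. Book value $27,850.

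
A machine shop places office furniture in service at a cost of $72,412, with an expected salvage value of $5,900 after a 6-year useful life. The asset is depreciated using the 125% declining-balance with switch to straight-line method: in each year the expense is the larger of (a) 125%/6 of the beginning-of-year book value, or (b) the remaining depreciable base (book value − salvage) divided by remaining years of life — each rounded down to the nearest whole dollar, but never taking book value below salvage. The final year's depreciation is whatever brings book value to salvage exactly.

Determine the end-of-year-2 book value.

$45,384

Depreciable base = $72,412 − $5,900 = $66,512.
Year 1: DB = ⌊$72,412 × 125%/6⌋ = $15,085; SL = ⌊$66,512/6⌋ = $11,085 → take DB $15,085. Book value $57,327.
Year 2: DB = ⌊$57,327 × 125%/6⌋ = $11,943; SL = ⌊$51,427/5⌋ = $10,285 → take DB $11,943. Book value $45,384.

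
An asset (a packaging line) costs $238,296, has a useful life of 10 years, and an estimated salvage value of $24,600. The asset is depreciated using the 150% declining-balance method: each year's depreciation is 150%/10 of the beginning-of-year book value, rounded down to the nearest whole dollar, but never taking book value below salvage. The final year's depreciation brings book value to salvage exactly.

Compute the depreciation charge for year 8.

$11,459

Depreciable base = $238,296 − $24,600 = $213,696.
Year 1: ⌊$238,296 × 150%/10⌋ = $35,744. Book value $202,552.
Year 2: ⌊$202,552 × 150%/10⌋ = $30,382. Book value $172,170.
Year 3: ⌊$172,170 × 150%/10⌋ = $25,825. Book value $146,345.
Year 4: ⌊$146,345 × 150%/10⌋ = $21,951. Book value $124,394.
Year 5: ⌊$124,394 × 150%/10⌋ = $18,659. Book value $105,735.
Year 6: ⌊$105,735 × 150%/10⌋ = $15,860. Book value $89,875.
Year 7: ⌊$89,875 × 150%/10⌋ = $13,481. Book value $76,394.
Year 8: ⌊$76,394 × 150%/10⌋ = $11,459. Book value $64,935.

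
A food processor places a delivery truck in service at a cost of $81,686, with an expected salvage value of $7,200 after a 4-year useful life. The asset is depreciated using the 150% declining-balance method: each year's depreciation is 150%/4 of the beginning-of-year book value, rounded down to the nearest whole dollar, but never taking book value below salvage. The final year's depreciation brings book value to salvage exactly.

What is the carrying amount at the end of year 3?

$19,944

Depreciable base = $81,686 − $7,200 = $74,486.
Year 1: ⌊$81,686 × 150%/4⌋ = $30,632. Book value $51,054.
Year 2: ⌊$51,054 × 150%/4⌋ = $19,145. Book value $31,909.
Year 3: ⌊$31,909 × 150%/4⌋ = $11,965. Book value $19,944.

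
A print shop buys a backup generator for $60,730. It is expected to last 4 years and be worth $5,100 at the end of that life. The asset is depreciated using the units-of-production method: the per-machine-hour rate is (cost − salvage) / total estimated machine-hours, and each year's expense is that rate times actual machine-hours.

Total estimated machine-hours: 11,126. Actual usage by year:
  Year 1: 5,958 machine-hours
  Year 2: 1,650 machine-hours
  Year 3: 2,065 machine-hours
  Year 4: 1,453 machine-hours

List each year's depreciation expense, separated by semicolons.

$29,790; $8,250; $10,325; $7,265

Depreciable base = $60,730 − $5,100 = $55,630.
Rate = $55,630 / 11,126 machine-hours = $5 per machine-hour.
Year 1: 5,958 × $5 = $29,790. Book value $30,940.
Year 2: 1,650 × $5 = $8,250. Book value $22,690.
Year 3: 2,065 × $5 = $10,325. Book value $12,365.
Year 4: 1,453 × $5 = $7,265. Book value $5,100.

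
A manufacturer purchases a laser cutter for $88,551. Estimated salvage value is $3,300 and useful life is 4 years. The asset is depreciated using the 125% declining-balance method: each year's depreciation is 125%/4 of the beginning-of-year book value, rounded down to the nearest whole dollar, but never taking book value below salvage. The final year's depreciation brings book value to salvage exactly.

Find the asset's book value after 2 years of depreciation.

Depreciable base = $88,551 − $3,300 = $85,251.
Year 1: ⌊$88,551 × 125%/4⌋ = $27,672. Book value $60,879.
Year 2: ⌊$60,879 × 125%/4⌋ = $19,024. Book value $41,855.

$41,855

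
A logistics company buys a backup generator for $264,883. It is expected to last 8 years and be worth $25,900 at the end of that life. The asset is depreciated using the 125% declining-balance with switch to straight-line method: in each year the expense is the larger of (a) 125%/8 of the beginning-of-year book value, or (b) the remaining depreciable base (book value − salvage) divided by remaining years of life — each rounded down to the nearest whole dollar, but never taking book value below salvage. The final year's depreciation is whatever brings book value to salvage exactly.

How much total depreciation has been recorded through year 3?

Depreciable base = $264,883 − $25,900 = $238,983.
Year 1: DB = ⌊$264,883 × 125%/8⌋ = $41,387; SL = ⌊$238,983/8⌋ = $29,872 → take DB $41,387. Book value $223,496.
Year 2: DB = ⌊$223,496 × 125%/8⌋ = $34,921; SL = ⌊$197,596/7⌋ = $28,228 → take DB $34,921. Book value $188,575.
Year 3: DB = ⌊$188,575 × 125%/8⌋ = $29,464; SL = ⌊$162,675/6⌋ = $27,112 → take DB $29,464. Book value $159,111.
Accumulated through year 3 = $264,883 − $159,111 = $105,772.

$105,772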